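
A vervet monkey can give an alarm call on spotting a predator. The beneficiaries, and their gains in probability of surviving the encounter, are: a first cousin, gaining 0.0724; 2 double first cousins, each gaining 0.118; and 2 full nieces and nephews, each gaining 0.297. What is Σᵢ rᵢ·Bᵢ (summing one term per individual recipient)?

0.21655

r to a first cousin = 0.125 (first cousins share one grandparent pair — two paths of length 4: r = 2·(1/2)^4 = 1/8).
r to a double first cousin = 1/4 (double first cousins share both grandparent pairs — four paths of length 4: r = 4·(1/2)^4 = 1/4).
r to a full niece or nephew = 0.25 (full aunt/uncle↔niece/nephew: two paths of length 3 through the shared grandparent pair: r = 2·(1/2)^3 = 1/4).
Summing one r·B term per recipient: 1·0.125·0.0724 + 2·0.25·0.118 + 2·0.25·0.297 = 0.21655.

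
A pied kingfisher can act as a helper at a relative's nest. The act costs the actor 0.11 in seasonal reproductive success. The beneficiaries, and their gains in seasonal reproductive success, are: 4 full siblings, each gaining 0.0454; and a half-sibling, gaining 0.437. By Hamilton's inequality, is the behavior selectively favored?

Hamilton's rule: the trait is favored when the sum of r·B over every recipient exceeds the actor's cost C.
r to a full sibling = 1/2 (full sibs share both parents — two paths of length 2: r = 2·(1/2)^2 = 1/2).
r to a half-sibling = 1/4 (half-sibs share one parent — one path of length 2: r = (1/2)^2 = 1/4).
Summing one r·B term per recipient: 4·0.5·0.0454 + 1·0.25·0.437 = 0.20005.
0.20005 > 0.11: the indirect benefit exceeds the cost.

Yes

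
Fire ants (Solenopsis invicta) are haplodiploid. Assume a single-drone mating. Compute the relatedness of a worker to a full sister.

Haplodiploid full sisters inherit their father's entire haploid genome identically (contributing 1/2) and on average half of their mother's contribution (1/2 · 1/2 = 1/4); r = 1/2 + 1/4 = 3/4.

0.75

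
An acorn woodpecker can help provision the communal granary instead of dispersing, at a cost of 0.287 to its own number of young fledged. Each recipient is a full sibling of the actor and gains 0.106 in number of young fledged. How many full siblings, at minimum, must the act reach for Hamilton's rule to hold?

r to a full sibling = 0.5 (full sibs share both parents — two paths of length 2: r = 2·(1/2)^2 = 1/2).
Hamilton's rule: n·r·B > C  ⇒  n > C/(r·B) = 0.287/(0.5·0.106) = 5.415.
The smallest integer exceeding 5.415 is 6.

6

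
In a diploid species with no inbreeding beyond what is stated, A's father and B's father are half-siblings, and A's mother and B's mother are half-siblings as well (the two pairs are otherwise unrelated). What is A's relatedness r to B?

0.125

Wright's path rule: contributions from independent ancestry routes add.
A and B are related in two ways: half first cousins through their fathers (r = 1/16) and half first cousins through their mothers (r = 1/16).
r = 1/16 + 1/16 = 0.125.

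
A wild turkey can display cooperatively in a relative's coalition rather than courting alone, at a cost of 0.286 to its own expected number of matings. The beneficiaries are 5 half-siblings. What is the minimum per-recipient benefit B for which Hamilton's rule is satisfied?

0.2288

r to a half-sibling = 1/4 (half-sibs share one parent — one path of length 2: r = (1/2)^2 = 1/4).
Hamilton's rule with n recipients of equal r: n·r·B > C, so B > C/(n·r) = 0.286/(5·0.25) = 0.2288.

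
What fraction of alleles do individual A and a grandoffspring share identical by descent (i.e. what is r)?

0.25

Two parent–offspring links: r = (1/2)^2 = 1/4.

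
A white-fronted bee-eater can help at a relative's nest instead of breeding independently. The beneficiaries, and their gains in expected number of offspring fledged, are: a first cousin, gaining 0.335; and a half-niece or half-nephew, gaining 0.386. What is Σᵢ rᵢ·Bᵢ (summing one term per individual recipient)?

r to a first cousin = 1/8 (first cousins share one grandparent pair — two paths of length 4: r = 2·(1/2)^4 = 1/8).
r to a half-niece or half-nephew = 1/8 (half-aunt/uncle↔niece/nephew: one path of length 3: r = (1/2)^3 = 1/8).
Summing one r·B term per recipient: 1·0.125·0.335 + 1·0.125·0.386 = 0.090125.

0.090125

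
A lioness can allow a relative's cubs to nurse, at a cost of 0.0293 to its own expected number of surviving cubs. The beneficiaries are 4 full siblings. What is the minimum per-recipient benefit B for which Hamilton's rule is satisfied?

0.0146

r to a full sibling = 0.5 (full sibs share both parents — two paths of length 2: r = 2·(1/2)^2 = 1/2).
Hamilton's rule with n recipients of equal r: n·r·B > C, so B > C/(n·r) = 0.0293/(4·0.5) = 0.0146.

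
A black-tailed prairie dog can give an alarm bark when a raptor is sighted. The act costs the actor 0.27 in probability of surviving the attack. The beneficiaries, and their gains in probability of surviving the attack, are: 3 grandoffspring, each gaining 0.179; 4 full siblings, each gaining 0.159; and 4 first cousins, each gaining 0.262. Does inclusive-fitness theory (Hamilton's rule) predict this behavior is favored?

Yes

Hamilton's rule: the trait is favored when the sum of r·B over every recipient exceeds the actor's cost C.
r to a grandoffspring = 1/4 (two parent–offspring links: r = (1/2)^2 = 1/4).
r to a full sibling = 0.5 (full sibs share both parents — two paths of length 2: r = 2·(1/2)^2 = 1/2).
r to a first cousin = 1/8 (first cousins share one grandparent pair — two paths of length 4: r = 2·(1/2)^4 = 1/8).
Summing one r·B term per recipient: 3·0.25·0.179 + 4·0.5·0.159 + 4·0.125·0.262 = 0.58325.
0.58325 > 0.27: the indirect benefit exceeds the cost.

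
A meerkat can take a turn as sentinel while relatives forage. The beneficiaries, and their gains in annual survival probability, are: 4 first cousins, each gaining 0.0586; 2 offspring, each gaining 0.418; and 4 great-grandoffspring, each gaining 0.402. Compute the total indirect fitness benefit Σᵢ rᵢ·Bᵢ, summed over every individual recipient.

0.6483

r to a first cousin = 0.125 (first cousins share one grandparent pair — two paths of length 4: r = 2·(1/2)^4 = 1/8).
r to an offspring = 1/2 (one parent–offspring link: r = (1/2)^1 = 1/2).
r to a great-grandoffspring = 0.125 (three parent–offspring links: r = (1/2)^3 = 1/8).
Summing one r·B term per recipient: 4·0.125·0.0586 + 2·0.5·0.418 + 4·0.125·0.402 = 0.6483.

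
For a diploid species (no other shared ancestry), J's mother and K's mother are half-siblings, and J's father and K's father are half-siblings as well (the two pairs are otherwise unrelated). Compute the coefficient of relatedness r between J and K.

0.125

Independent pedigree routes through distinct common ancestors add.
J and K are related in two ways: half first cousins through their mothers (r = 1/16) and half first cousins through their fathers (r = 1/16).
r = 1/16 + 1/16 = 0.125.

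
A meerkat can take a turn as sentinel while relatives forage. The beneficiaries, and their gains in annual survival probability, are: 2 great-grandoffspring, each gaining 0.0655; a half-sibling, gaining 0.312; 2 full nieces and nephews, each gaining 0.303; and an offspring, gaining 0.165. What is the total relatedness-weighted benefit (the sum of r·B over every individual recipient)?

r to a great-grandoffspring = 1/8 (three parent–offspring links: r = (1/2)^3 = 1/8).
r to a half-sibling = 1/4 (half-sibs share one parent — one path of length 2: r = (1/2)^2 = 1/4).
r to a full niece or nephew = 1/4 (full aunt/uncle↔niece/nephew: two paths of length 3 through the shared grandparent pair: r = 2·(1/2)^3 = 1/4).
r to an offspring = 1/2 (one parent–offspring link: r = (1/2)^1 = 1/2).
Summing one r·B term per recipient: 2·0.125·0.0655 + 1·0.25·0.312 + 2·0.25·0.303 + 1·0.5·0.165 = 0.328375.

0.328375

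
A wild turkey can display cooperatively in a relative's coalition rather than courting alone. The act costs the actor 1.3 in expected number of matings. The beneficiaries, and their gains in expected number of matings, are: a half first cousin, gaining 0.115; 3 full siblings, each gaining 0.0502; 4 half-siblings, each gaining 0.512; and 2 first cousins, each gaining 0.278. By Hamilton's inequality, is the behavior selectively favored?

Hamilton's rule: the trait is favored when the sum of r·B over every recipient exceeds the actor's cost C.
r to a half first cousin = 0.0625 (half first cousins share one grandparent — one path of length 4: r = (1/2)^4 = 1/16).
r to a full sibling = 1/2 (full sibs share both parents — two paths of length 2: r = 2·(1/2)^2 = 1/2).
r to a half-sibling = 0.25 (half-sibs share one parent — one path of length 2: r = (1/2)^2 = 1/4).
r to a first cousin = 0.125 (first cousins share one grandparent pair — two paths of length 4: r = 2·(1/2)^4 = 1/8).
Summing one r·B term per recipient: 1·0.0625·0.115 + 3·0.5·0.0502 + 4·0.25·0.512 + 2·0.125·0.278 = 0.6639875.
0.6639875 < 1.3: the indirect benefit is less than the cost.

No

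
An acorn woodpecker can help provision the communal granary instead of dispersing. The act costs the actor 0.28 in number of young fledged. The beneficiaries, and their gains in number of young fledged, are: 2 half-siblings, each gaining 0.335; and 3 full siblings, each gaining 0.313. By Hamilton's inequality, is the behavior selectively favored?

Hamilton's rule: the trait is favored when the sum of r·B over every recipient exceeds the actor's cost C.
r to a half-sibling = 1/4 (half-sibs share one parent — one path of length 2: r = (1/2)^2 = 1/4).
r to a full sibling = 1/2 (full sibs share both parents — two paths of length 2: r = 2·(1/2)^2 = 1/2).
Summing one r·B term per recipient: 2·0.25·0.335 + 3·0.5·0.313 = 0.637.
0.637 > 0.28: the indirect benefit exceeds the cost.

Yes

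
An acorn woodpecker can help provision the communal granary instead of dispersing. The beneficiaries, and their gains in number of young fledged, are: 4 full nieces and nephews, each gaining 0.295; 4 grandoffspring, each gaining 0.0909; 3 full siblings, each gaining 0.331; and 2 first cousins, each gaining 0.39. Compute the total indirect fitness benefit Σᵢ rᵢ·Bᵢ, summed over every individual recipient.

r to a full niece or nephew = 0.25 (full aunt/uncle↔niece/nephew: two paths of length 3 through the shared grandparent pair: r = 2·(1/2)^3 = 1/4).
r to a grandoffspring = 1/4 (two parent–offspring links: r = (1/2)^2 = 1/4).
r to a full sibling = 1/2 (full sibs share both parents — two paths of length 2: r = 2·(1/2)^2 = 1/2).
r to a first cousin = 0.125 (first cousins share one grandparent pair — two paths of length 4: r = 2·(1/2)^4 = 1/8).
Summing one r·B term per recipient: 4·0.25·0.295 + 4·0.25·0.0909 + 3·0.5·0.331 + 2·0.125·0.39 = 0.9799.

0.9799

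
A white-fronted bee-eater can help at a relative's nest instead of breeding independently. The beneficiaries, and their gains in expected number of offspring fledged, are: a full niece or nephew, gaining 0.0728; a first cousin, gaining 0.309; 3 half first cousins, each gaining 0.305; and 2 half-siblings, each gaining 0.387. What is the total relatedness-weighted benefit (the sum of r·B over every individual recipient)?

0.3075125

r to a full niece or nephew = 0.25 (full aunt/uncle↔niece/nephew: two paths of length 3 through the shared grandparent pair: r = 2·(1/2)^3 = 1/4).
r to a first cousin = 1/8 (first cousins share one grandparent pair — two paths of length 4: r = 2·(1/2)^4 = 1/8).
r to a half first cousin = 1/16 (half first cousins share one grandparent — one path of length 4: r = (1/2)^4 = 1/16).
r to a half-sibling = 1/4 (half-sibs share one parent — one path of length 2: r = (1/2)^2 = 1/4).
Summing one r·B term per recipient: 1·0.25·0.0728 + 1·0.125·0.309 + 3·0.0625·0.305 + 2·0.25·0.387 = 0.3075125.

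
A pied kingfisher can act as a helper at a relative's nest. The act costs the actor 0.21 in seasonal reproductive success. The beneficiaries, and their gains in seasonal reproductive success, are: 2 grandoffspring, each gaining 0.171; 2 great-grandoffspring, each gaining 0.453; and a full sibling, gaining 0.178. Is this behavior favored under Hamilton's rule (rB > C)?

Yes

Hamilton's rule: the trait is favored when the sum of r·B over every recipient exceeds the actor's cost C.
r to a grandoffspring = 0.25 (two parent–offspring links: r = (1/2)^2 = 1/4).
r to a great-grandoffspring = 1/8 (three parent–offspring links: r = (1/2)^3 = 1/8).
r to a full sibling = 0.5 (full sibs share both parents — two paths of length 2: r = 2·(1/2)^2 = 1/2).
Summing one r·B term per recipient: 2·0.25·0.171 + 2·0.125·0.453 + 1·0.5·0.178 = 0.28775.
0.28775 > 0.21: the indirect benefit exceeds the cost.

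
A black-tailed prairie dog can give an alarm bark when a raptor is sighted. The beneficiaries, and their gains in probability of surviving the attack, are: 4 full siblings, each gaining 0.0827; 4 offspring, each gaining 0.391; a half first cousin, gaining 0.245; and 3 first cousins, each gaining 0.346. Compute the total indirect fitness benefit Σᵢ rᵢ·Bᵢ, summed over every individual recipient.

1.0924625

r to a full sibling = 1/2 (full sibs share both parents — two paths of length 2: r = 2·(1/2)^2 = 1/2).
r to an offspring = 1/2 (one parent–offspring link: r = (1/2)^1 = 1/2).
r to a half first cousin = 0.0625 (half first cousins share one grandparent — one path of length 4: r = (1/2)^4 = 1/16).
r to a first cousin = 1/8 (first cousins share one grandparent pair — two paths of length 4: r = 2·(1/2)^4 = 1/8).
Summing one r·B term per recipient: 4·0.5·0.0827 + 4·0.5·0.391 + 1·0.0625·0.245 + 3·0.125·0.346 = 1.0924625.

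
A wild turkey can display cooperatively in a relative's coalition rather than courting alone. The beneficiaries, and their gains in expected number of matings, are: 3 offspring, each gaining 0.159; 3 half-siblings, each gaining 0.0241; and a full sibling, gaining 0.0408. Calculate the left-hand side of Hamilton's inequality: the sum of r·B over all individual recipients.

0.276975

r to an offspring = 1/2 (one parent–offspring link: r = (1/2)^1 = 1/2).
r to a half-sibling = 1/4 (half-sibs share one parent — one path of length 2: r = (1/2)^2 = 1/4).
r to a full sibling = 1/2 (full sibs share both parents — two paths of length 2: r = 2·(1/2)^2 = 1/2).
Summing one r·B term per recipient: 3·0.5·0.159 + 3·0.25·0.0241 + 1·0.5·0.0408 = 0.276975.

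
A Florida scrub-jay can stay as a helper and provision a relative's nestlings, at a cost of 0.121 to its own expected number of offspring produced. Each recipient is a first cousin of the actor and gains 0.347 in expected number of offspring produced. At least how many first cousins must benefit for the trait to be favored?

r to a first cousin = 0.125 (first cousins share one grandparent pair — two paths of length 4: r = 2·(1/2)^4 = 1/8).
Hamilton's rule: n·r·B > C  ⇒  n > C/(r·B) = 0.121/(0.125·0.347) = 2.79.
The smallest integer exceeding 2.79 is 3.

3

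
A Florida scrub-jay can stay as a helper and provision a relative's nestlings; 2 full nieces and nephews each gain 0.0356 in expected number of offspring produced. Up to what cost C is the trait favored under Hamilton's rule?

0.0178

r to a full niece or nephew = 0.25 (full aunt/uncle↔niece/nephew: two paths of length 3 through the shared grandparent pair: r = 2·(1/2)^3 = 1/4).
Hamilton's rule: n·r·B > C, so the trait is favored while C < n·r·B = 2·0.25·0.0356 = 0.0178.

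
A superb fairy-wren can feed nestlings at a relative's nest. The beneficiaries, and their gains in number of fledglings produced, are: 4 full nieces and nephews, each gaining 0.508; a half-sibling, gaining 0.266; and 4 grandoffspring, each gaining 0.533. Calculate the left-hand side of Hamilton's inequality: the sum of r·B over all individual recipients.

1.1075

r to a full niece or nephew = 0.25 (full aunt/uncle↔niece/nephew: two paths of length 3 through the shared grandparent pair: r = 2·(1/2)^3 = 1/4).
r to a half-sibling = 0.25 (half-sibs share one parent — one path of length 2: r = (1/2)^2 = 1/4).
r to a grandoffspring = 0.25 (two parent–offspring links: r = (1/2)^2 = 1/4).
Summing one r·B term per recipient: 4·0.25·0.508 + 1·0.25·0.266 + 4·0.25·0.533 = 1.1075.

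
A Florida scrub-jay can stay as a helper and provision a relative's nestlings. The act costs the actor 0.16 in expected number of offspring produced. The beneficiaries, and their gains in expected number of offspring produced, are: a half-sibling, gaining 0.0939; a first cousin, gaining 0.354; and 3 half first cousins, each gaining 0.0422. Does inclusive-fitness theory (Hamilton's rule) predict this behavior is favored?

No

Hamilton's rule: the trait is favored when the sum of r·B over every recipient exceeds the actor's cost C.
r to a half-sibling = 0.25 (half-sibs share one parent — one path of length 2: r = (1/2)^2 = 1/4).
r to a first cousin = 0.125 (first cousins share one grandparent pair — two paths of length 4: r = 2·(1/2)^4 = 1/8).
r to a half first cousin = 1/16 (half first cousins share one grandparent — one path of length 4: r = (1/2)^4 = 1/16).
Summing one r·B term per recipient: 1·0.25·0.0939 + 1·0.125·0.354 + 3·0.0625·0.0422 = 0.0756375.
0.0756375 < 0.16: the indirect benefit is less than the cost.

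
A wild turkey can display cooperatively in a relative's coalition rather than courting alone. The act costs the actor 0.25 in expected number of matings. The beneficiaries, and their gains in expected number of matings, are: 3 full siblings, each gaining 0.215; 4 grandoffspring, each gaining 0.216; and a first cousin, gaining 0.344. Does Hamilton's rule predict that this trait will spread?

Hamilton's rule: the trait is favored when the sum of r·B over every recipient exceeds the actor's cost C.
r to a full sibling = 1/2 (full sibs share both parents — two paths of length 2: r = 2·(1/2)^2 = 1/2).
r to a grandoffspring = 0.25 (two parent–offspring links: r = (1/2)^2 = 1/4).
r to a first cousin = 0.125 (first cousins share one grandparent pair — two paths of length 4: r = 2·(1/2)^4 = 1/8).
Summing one r·B term per recipient: 3·0.5·0.215 + 4·0.25·0.216 + 1·0.125·0.344 = 0.5815.
0.5815 > 0.25: the indirect benefit exceeds the cost.

Yes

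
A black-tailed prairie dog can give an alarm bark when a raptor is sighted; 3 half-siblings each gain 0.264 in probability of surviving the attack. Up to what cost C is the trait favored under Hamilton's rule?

0.198

r to a half-sibling = 1/4 (half-sibs share one parent — one path of length 2: r = (1/2)^2 = 1/4).
Hamilton's rule: n·r·B > C, so the trait is favored while C < n·r·B = 3·0.25·0.264 = 0.198.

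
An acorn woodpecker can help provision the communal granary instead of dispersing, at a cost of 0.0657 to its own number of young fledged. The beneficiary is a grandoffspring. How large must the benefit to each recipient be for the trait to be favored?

0.2628

r to a grandoffspring = 0.25 (two parent–offspring links: r = (1/2)^2 = 1/4).
Hamilton's rule with n recipients of equal r: n·r·B > C, so B > C/(n·r) = 0.0657/(1·0.25) = 0.2628.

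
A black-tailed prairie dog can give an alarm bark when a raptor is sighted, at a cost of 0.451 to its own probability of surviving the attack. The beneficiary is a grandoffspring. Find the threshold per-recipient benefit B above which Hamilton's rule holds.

r to a grandoffspring = 1/4 (two parent–offspring links: r = (1/2)^2 = 1/4).
Hamilton's rule with n recipients of equal r: n·r·B > C, so B > C/(n·r) = 0.451/(1·0.25) = 1.804.

1.804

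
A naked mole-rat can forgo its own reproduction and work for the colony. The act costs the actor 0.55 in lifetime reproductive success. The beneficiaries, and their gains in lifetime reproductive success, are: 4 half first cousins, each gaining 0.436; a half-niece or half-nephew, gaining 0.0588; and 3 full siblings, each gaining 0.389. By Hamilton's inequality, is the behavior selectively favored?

Yes

Hamilton's rule: the trait is favored when the sum of r·B over every recipient exceeds the actor's cost C.
r to a half first cousin = 0.0625 (half first cousins share one grandparent — one path of length 4: r = (1/2)^4 = 1/16).
r to a half-niece or half-nephew = 0.125 (half-aunt/uncle↔niece/nephew: one path of length 3: r = (1/2)^3 = 1/8).
r to a full sibling = 1/2 (full sibs share both parents — two paths of length 2: r = 2·(1/2)^2 = 1/2).
Summing one r·B term per recipient: 4·0.0625·0.436 + 1·0.125·0.0588 + 3·0.5·0.389 = 0.69985.
0.69985 > 0.55: the indirect benefit exceeds the cost.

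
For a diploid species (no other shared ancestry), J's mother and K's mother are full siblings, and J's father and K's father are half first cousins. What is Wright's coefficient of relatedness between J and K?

0.140625

Independent pedigree routes through distinct common ancestors add.
J and K are related in two ways: first cousins through their mothers (r = 1/8) and half second cousins through their fathers (r = 1/64).
r = 1/8 + 1/64 = 0.140625.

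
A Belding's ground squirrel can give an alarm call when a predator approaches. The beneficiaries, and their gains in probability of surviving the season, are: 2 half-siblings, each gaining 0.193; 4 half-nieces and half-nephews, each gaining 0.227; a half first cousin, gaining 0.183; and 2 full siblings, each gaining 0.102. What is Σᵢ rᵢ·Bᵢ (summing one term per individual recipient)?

r to a half-sibling = 0.25 (half-sibs share one parent — one path of length 2: r = (1/2)^2 = 1/4).
r to a half-niece or half-nephew = 1/8 (half-aunt/uncle↔niece/nephew: one path of length 3: r = (1/2)^3 = 1/8).
r to a half first cousin = 0.0625 (half first cousins share one grandparent — one path of length 4: r = (1/2)^4 = 1/16).
r to a full sibling = 0.5 (full sibs share both parents — two paths of length 2: r = 2·(1/2)^2 = 1/2).
Summing one r·B term per recipient: 2·0.25·0.193 + 4·0.125·0.227 + 1·0.0625·0.183 + 2·0.5·0.102 = 0.3234375.

0.3234375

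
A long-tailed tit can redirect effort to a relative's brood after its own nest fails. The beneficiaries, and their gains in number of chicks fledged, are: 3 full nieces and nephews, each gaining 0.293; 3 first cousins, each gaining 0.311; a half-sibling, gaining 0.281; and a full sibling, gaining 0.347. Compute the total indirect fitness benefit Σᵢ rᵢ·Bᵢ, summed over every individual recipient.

r to a full niece or nephew = 1/4 (full aunt/uncle↔niece/nephew: two paths of length 3 through the shared grandparent pair: r = 2·(1/2)^3 = 1/4).
r to a first cousin = 1/8 (first cousins share one grandparent pair — two paths of length 4: r = 2·(1/2)^4 = 1/8).
r to a half-sibling = 1/4 (half-sibs share one parent — one path of length 2: r = (1/2)^2 = 1/4).
r to a full sibling = 1/2 (full sibs share both parents — two paths of length 2: r = 2·(1/2)^2 = 1/2).
Summing one r·B term per recipient: 3·0.25·0.293 + 3·0.125·0.311 + 1·0.25·0.281 + 1·0.5·0.347 = 0.580125.

0.580125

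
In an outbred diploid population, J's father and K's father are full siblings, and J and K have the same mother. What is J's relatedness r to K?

Independent pedigree routes through distinct common ancestors add.
J and K are related in two ways: first cousins through their fathers (r = 1/8) and half-sibs through their shared mother (r = 1/4).
r = 1/8 + 1/4 = 3/8 = 0.375.

0.375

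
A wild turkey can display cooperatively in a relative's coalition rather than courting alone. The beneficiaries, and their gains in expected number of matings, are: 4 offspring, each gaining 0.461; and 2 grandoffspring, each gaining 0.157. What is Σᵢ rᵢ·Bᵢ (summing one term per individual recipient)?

1.0005

r to an offspring = 1/2 (one parent–offspring link: r = (1/2)^1 = 1/2).
r to a grandoffspring = 1/4 (two parent–offspring links: r = (1/2)^2 = 1/4).
Summing one r·B term per recipient: 4·0.5·0.461 + 2·0.25·0.157 = 1.0005.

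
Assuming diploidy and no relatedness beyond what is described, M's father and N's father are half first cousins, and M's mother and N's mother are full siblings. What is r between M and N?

Wright's path rule: contributions from independent ancestry routes add.
M and N are related in two ways: half second cousins through their fathers (r = 1/64) and first cousins through their mothers (r = 1/8).
r = 1/64 + 1/8 = 9/64 = 0.140625.

0.140625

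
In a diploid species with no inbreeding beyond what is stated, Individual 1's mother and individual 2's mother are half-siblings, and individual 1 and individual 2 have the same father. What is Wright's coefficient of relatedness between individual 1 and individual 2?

0.3125

With two independent routes of shared ancestry, r is the sum of the two contributions.
Individual 1 and individual 2 are related in two ways: half first cousins through their mothers (r = 1/16) and half-sibs through their shared father (r = 1/4).
r = 1/16 + 1/4 = 5/16 = 0.3125.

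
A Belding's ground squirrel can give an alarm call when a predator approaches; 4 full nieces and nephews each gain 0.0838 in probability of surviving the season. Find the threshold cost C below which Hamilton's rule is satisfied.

0.0838

r to a full niece or nephew = 0.25 (full aunt/uncle↔niece/nephew: two paths of length 3 through the shared grandparent pair: r = 2·(1/2)^3 = 1/4).
Hamilton's rule: n·r·B > C, so the trait is favored while C < n·r·B = 4·0.25·0.0838 = 0.0838.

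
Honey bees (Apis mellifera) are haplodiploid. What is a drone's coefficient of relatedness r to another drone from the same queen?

Haploid brothers each carry a random half of the queen's diploid genome, so on average they share half: r = 1/2.

0.5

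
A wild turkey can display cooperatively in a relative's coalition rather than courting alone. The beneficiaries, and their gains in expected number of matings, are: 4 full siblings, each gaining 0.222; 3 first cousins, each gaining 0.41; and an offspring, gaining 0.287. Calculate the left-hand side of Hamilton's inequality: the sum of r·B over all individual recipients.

r to a full sibling = 0.5 (full sibs share both parents — two paths of length 2: r = 2·(1/2)^2 = 1/2).
r to a first cousin = 1/8 (first cousins share one grandparent pair — two paths of length 4: r = 2·(1/2)^4 = 1/8).
r to an offspring = 0.5 (one parent–offspring link: r = (1/2)^1 = 1/2).
Summing one r·B term per recipient: 4·0.5·0.222 + 3·0.125·0.41 + 1·0.5·0.287 = 0.74125.

0.74125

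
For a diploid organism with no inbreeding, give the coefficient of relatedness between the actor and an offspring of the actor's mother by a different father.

0.25

Each parent–offspring link contributes a factor of 1/2, and independent paths through distinct common ancestors add.
Half-sibs share one parent — one path of length 2: r = (1/2)^2 = 1/4.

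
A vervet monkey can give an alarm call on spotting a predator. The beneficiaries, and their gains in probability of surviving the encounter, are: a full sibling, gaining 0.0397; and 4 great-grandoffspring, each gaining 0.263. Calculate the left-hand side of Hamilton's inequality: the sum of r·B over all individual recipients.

0.15135

r to a full sibling = 1/2 (full sibs share both parents — two paths of length 2: r = 2·(1/2)^2 = 1/2).
r to a great-grandoffspring = 0.125 (three parent–offspring links: r = (1/2)^3 = 1/8).
Summing one r·B term per recipient: 1·0.5·0.0397 + 4·0.125·0.263 = 0.15135.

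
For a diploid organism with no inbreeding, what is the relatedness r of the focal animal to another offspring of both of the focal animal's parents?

0.5

Each parent–offspring link contributes a factor of 1/2, and independent paths through distinct common ancestors add.
Full sibs share both parents — two paths of length 2: r = 2·(1/2)^2 = 1/2.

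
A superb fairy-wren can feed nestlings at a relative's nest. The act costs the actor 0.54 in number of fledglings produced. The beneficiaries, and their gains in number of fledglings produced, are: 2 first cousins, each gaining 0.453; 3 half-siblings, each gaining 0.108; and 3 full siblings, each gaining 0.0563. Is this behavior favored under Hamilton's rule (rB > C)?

No

Hamilton's rule: the trait is favored when the sum of r·B over every recipient exceeds the actor's cost C.
r to a first cousin = 0.125 (first cousins share one grandparent pair — two paths of length 4: r = 2·(1/2)^4 = 1/8).
r to a half-sibling = 1/4 (half-sibs share one parent — one path of length 2: r = (1/2)^2 = 1/4).
r to a full sibling = 1/2 (full sibs share both parents — two paths of length 2: r = 2·(1/2)^2 = 1/2).
Summing one r·B term per recipient: 2·0.125·0.453 + 3·0.25·0.108 + 3·0.5·0.0563 = 0.2787.
0.2787 < 0.54: the indirect benefit is less than the cost.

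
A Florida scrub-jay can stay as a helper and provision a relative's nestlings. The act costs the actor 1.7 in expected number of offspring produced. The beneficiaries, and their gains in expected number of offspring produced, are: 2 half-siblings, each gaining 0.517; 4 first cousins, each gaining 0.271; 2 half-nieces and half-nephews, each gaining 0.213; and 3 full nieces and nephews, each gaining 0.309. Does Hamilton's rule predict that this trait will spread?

Hamilton's rule: the trait is favored when the sum of r·B over every recipient exceeds the actor's cost C.
r to a half-sibling = 1/4 (half-sibs share one parent — one path of length 2: r = (1/2)^2 = 1/4).
r to a first cousin = 1/8 (first cousins share one grandparent pair — two paths of length 4: r = 2·(1/2)^4 = 1/8).
r to a half-niece or half-nephew = 0.125 (half-aunt/uncle↔niece/nephew: one path of length 3: r = (1/2)^3 = 1/8).
r to a full niece or nephew = 0.25 (full aunt/uncle↔niece/nephew: two paths of length 3 through the shared grandparent pair: r = 2·(1/2)^3 = 1/4).
Summing one r·B term per recipient: 2·0.25·0.517 + 4·0.125·0.271 + 2·0.125·0.213 + 3·0.25·0.309 = 0.679.
0.679 < 1.7: the indirect benefit is less than the cost.

No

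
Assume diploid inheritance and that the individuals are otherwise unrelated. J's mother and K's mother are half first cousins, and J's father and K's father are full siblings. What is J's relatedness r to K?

With two independent routes of shared ancestry, r is the sum of the two contributions.
J and K are related in two ways: half second cousins through their mothers (r = 1/64) and first cousins through their fathers (r = 1/8).
r = 1/64 + 1/8 = 0.140625.

0.140625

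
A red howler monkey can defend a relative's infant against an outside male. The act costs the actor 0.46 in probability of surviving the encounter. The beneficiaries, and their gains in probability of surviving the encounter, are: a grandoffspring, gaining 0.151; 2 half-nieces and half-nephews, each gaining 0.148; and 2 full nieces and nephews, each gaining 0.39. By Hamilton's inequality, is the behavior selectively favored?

Hamilton's rule: the trait is favored when the sum of r·B over every recipient exceeds the actor's cost C.
r to a grandoffspring = 0.25 (two parent–offspring links: r = (1/2)^2 = 1/4).
r to a half-niece or half-nephew = 1/8 (half-aunt/uncle↔niece/nephew: one path of length 3: r = (1/2)^3 = 1/8).
r to a full niece or nephew = 1/4 (full aunt/uncle↔niece/nephew: two paths of length 3 through the shared grandparent pair: r = 2·(1/2)^3 = 1/4).
Summing one r·B term per recipient: 1·0.25·0.151 + 2·0.125·0.148 + 2·0.25·0.39 = 0.26975.
0.26975 < 0.46: the indirect benefit is less than the cost.

No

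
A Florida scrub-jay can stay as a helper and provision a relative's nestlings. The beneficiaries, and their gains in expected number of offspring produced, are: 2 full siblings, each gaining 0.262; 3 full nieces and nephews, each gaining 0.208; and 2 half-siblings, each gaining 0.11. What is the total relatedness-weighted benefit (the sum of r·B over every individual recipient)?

r to a full sibling = 1/2 (full sibs share both parents — two paths of length 2: r = 2·(1/2)^2 = 1/2).
r to a full niece or nephew = 0.25 (full aunt/uncle↔niece/nephew: two paths of length 3 through the shared grandparent pair: r = 2·(1/2)^3 = 1/4).
r to a half-sibling = 1/4 (half-sibs share one parent — one path of length 2: r = (1/2)^2 = 1/4).
Summing one r·B term per recipient: 2·0.5·0.262 + 3·0.25·0.208 + 2·0.25·0.11 = 0.473.

0.473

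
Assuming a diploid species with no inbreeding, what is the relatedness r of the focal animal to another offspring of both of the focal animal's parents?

Each parent–offspring link contributes a factor of 1/2, and independent paths through distinct common ancestors add.
Full sibs share both parents — two paths of length 2: r = 2·(1/2)^2 = 1/2.

0.5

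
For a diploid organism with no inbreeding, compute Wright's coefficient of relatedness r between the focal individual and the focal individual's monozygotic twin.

1

Each parent–offspring link contributes a factor of 1/2, and independent paths through distinct common ancestors add.
Monozygotic twins share every allele identical by descent: r = 1.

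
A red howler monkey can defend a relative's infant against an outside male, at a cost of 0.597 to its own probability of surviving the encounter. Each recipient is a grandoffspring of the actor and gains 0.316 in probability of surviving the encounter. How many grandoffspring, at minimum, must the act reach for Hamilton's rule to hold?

8

r to a grandoffspring = 1/4 (two parent–offspring links: r = (1/2)^2 = 1/4).
Hamilton's rule: n·r·B > C  ⇒  n > C/(r·B) = 0.597/(0.25·0.316) = 7.557.
The smallest integer exceeding 7.557 is 8.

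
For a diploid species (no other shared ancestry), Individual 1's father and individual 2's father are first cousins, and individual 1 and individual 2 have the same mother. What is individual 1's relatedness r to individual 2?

Wright's path rule: contributions from independent ancestry routes add.
Individual 1 and individual 2 are related in two ways: second cousins through their fathers (r = 1/32) and half-sibs through their shared mother (r = 1/4).
r = 1/32 + 1/4 = 0.28125.

0.28125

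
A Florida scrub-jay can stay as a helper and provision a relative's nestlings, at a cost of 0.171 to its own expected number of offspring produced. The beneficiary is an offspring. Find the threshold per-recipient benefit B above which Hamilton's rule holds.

0.342

r to an offspring = 1/2 (one parent–offspring link: r = (1/2)^1 = 1/2).
Hamilton's rule with n recipients of equal r: n·r·B > C, so B > C/(n·r) = 0.171/(1·0.5) = 0.342.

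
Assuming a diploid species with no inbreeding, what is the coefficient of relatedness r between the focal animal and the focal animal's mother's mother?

0.25

Each parent–offspring link contributes a factor of 1/2, and independent paths through distinct common ancestors add.
Two parent–offspring links: r = (1/2)^2 = 1/4.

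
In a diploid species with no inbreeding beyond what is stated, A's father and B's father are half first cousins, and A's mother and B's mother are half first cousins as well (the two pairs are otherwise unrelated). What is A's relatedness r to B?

With two independent routes of shared ancestry, r is the sum of the two contributions.
A and B are related in two ways: half second cousins through their fathers (r = 1/64) and half second cousins through their mothers (r = 1/64).
r = 1/64 + 1/64 = 0.03125.

0.03125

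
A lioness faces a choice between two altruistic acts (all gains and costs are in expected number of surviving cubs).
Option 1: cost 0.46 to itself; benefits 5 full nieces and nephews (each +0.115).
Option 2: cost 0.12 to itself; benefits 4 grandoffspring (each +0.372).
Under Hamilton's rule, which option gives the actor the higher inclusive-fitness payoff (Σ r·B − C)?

Option 1: r to a full niece or nephew = 0.25.
Option 1: Σ r·B − C = (5·0.25·0.115) − 0.46 = -0.31625.
Option 2: r to a grandoffspring = 0.25.
Option 2: Σ r·B − C = (4·0.25·0.372) − 0.12 = 0.252.
Option 2 has the higher net inclusive-fitness payoff.

Option 2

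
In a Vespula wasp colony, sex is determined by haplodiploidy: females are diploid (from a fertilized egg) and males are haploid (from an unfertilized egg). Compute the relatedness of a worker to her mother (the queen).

0.5

One meiotic link between diploid queen and diploid daughter: r = 1/2.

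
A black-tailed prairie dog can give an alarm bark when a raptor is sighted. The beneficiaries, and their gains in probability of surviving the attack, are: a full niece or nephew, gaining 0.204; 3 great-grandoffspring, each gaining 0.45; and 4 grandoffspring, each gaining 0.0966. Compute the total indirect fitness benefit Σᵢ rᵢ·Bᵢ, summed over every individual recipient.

0.31635

r to a full niece or nephew = 1/4 (full aunt/uncle↔niece/nephew: two paths of length 3 through the shared grandparent pair: r = 2·(1/2)^3 = 1/4).
r to a great-grandoffspring = 0.125 (three parent–offspring links: r = (1/2)^3 = 1/8).
r to a grandoffspring = 1/4 (two parent–offspring links: r = (1/2)^2 = 1/4).
Summing one r·B term per recipient: 1·0.25·0.204 + 3·0.125·0.45 + 4·0.25·0.0966 = 0.31635.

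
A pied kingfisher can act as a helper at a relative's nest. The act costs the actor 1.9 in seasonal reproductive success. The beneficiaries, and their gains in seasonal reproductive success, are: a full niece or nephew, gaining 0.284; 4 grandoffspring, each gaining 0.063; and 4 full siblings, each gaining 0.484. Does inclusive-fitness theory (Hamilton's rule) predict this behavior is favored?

Hamilton's rule: the trait is favored when the sum of r·B over every recipient exceeds the actor's cost C.
r to a full niece or nephew = 1/4 (full aunt/uncle↔niece/nephew: two paths of length 3 through the shared grandparent pair: r = 2·(1/2)^3 = 1/4).
r to a grandoffspring = 1/4 (two parent–offspring links: r = (1/2)^2 = 1/4).
r to a full sibling = 1/2 (full sibs share both parents — two paths of length 2: r = 2·(1/2)^2 = 1/2).
Summing one r·B term per recipient: 1·0.25·0.284 + 4·0.25·0.063 + 4·0.5·0.484 = 1.102.
1.102 < 1.9: the indirect benefit is less than the cost.

No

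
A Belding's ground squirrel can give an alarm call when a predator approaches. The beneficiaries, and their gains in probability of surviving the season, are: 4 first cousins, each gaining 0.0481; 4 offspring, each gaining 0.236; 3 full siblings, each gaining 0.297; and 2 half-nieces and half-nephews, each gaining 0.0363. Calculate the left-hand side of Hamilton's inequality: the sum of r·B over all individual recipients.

0.950625

r to a first cousin = 0.125 (first cousins share one grandparent pair — two paths of length 4: r = 2·(1/2)^4 = 1/8).
r to an offspring = 1/2 (one parent–offspring link: r = (1/2)^1 = 1/2).
r to a full sibling = 1/2 (full sibs share both parents — two paths of length 2: r = 2·(1/2)^2 = 1/2).
r to a half-niece or half-nephew = 1/8 (half-aunt/uncle↔niece/nephew: one path of length 3: r = (1/2)^3 = 1/8).
Summing one r·B term per recipient: 4·0.125·0.0481 + 4·0.5·0.236 + 3·0.5·0.297 + 2·0.125·0.0363 = 0.950625.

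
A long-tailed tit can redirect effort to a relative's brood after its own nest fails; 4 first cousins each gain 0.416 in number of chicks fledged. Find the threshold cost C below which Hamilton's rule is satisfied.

r to a first cousin = 0.125 (first cousins share one grandparent pair — two paths of length 4: r = 2·(1/2)^4 = 1/8).
Hamilton's rule: n·r·B > C, so the trait is favored while C < n·r·B = 4·0.125·0.416 = 0.208.

0.208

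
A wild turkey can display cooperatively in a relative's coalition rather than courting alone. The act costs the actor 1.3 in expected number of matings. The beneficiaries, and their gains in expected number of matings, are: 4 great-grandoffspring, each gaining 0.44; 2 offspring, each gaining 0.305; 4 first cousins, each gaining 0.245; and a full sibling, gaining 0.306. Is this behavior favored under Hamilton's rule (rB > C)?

No

Hamilton's rule: the trait is favored when the sum of r·B over every recipient exceeds the actor's cost C.
r to a great-grandoffspring = 1/8 (three parent–offspring links: r = (1/2)^3 = 1/8).
r to an offspring = 1/2 (one parent–offspring link: r = (1/2)^1 = 1/2).
r to a first cousin = 1/8 (first cousins share one grandparent pair — two paths of length 4: r = 2·(1/2)^4 = 1/8).
r to a full sibling = 1/2 (full sibs share both parents — two paths of length 2: r = 2·(1/2)^2 = 1/2).
Summing one r·B term per recipient: 4·0.125·0.44 + 2·0.5·0.305 + 4·0.125·0.245 + 1·0.5·0.306 = 0.8005.
0.8005 < 1.3: the indirect benefit is less than the cost.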